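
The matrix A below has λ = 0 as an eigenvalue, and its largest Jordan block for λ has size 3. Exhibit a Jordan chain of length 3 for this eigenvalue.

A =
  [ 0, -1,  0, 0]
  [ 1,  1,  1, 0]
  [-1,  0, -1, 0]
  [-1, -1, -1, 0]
A Jordan chain for λ = 0 of length 3:
v_1 = (-1, 0, 1, 0)ᵀ
v_2 = (0, 1, -1, -1)ᵀ
v_3 = (1, 0, 0, 0)ᵀ

Let N = A − (0)·I. We want v_3 with N^3 v_3 = 0 but N^2 v_3 ≠ 0; then v_{j-1} := N · v_j for j = 3, …, 2.

Pick v_3 = (1, 0, 0, 0)ᵀ.
Then v_2 = N · v_3 = (0, 1, -1, -1)ᵀ.
Then v_1 = N · v_2 = (-1, 0, 1, 0)ᵀ.

Sanity check: (A − (0)·I) v_1 = (0, 0, 0, 0)ᵀ = 0. ✓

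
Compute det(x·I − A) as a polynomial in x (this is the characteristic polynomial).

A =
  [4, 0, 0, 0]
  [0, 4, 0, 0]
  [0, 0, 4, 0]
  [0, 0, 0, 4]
x^4 - 16*x^3 + 96*x^2 - 256*x + 256

Expanding det(x·I − A) (e.g. by cofactor expansion or by noting that A is similar to its Jordan form J, which has the same characteristic polynomial as A) gives
  χ_A(x) = x^4 - 16*x^3 + 96*x^2 - 256*x + 256
which factors as (x - 4)^4. The eigenvalues (with algebraic multiplicities) are λ = 4 with multiplicity 4.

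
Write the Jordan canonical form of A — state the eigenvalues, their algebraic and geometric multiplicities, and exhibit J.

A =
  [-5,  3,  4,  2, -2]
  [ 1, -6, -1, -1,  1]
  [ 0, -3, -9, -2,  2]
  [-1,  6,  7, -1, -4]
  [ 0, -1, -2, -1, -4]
J_3(-5) ⊕ J_2(-5)

The characteristic polynomial is
  det(x·I − A) = x^5 + 25*x^4 + 250*x^3 + 1250*x^2 + 3125*x + 3125 = (x + 5)^5

Eigenvalues and multiplicities (the geometric multiplicity of λ is n − rank(A − λI), which equals the number of Jordan blocks for λ):
  λ = -5: algebraic multiplicity = 5, geometric multiplicity = 2

Determining the block sizes for each eigenvalue:
  λ = -5: with am = 5 and gm = 2, the partition is not yet determined (e.g. several partitions of 5 into 2 parts exist). Let N = A − (-5)·I. Computing rank(N^1) = 3, rank(N^2) = 1, rank(N^3) = 0; the number of blocks of size ≥ j is rank(N^{j−1}) − rank(N^j), giving [2, 2, 1]. So we have 1 block(s) of size 3, 1 block(s) of size 2 → block sizes [3, 2]

Assembling the blocks gives a Jordan form
J =
  [-5,  1,  0,  0,  0]
  [ 0, -5,  1,  0,  0]
  [ 0,  0, -5,  0,  0]
  [ 0,  0,  0, -5,  1]
  [ 0,  0,  0,  0, -5]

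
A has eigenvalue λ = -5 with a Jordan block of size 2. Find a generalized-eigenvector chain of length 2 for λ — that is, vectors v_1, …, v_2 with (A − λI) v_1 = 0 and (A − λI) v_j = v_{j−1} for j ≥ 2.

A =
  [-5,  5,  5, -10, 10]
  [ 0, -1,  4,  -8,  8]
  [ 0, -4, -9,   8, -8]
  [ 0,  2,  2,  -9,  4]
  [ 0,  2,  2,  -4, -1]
A Jordan chain for λ = -5 of length 2:
v_1 = (5, 4, -4, 2, 2)ᵀ
v_2 = (0, 1, 0, 0, 0)ᵀ

Let N = A − (-5)·I. We want v_2 with N^2 v_2 = 0 but N^1 v_2 ≠ 0; then v_{j-1} := N · v_j for j = 2, …, 2.

Pick v_2 = (0, 1, 0, 0, 0)ᵀ.
Then v_1 = N · v_2 = (5, 4, -4, 2, 2)ᵀ.

Sanity check: (A − (-5)·I) v_1 = (0, 0, 0, 0, 0)ᵀ = 0. ✓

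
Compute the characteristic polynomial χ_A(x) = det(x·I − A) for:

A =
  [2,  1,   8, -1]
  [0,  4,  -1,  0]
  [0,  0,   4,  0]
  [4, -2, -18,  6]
x^4 - 16*x^3 + 96*x^2 - 256*x + 256

Expanding det(x·I − A) (e.g. by cofactor expansion or by noting that A is similar to its Jordan form J, which has the same characteristic polynomial as A) gives
  χ_A(x) = x^4 - 16*x^3 + 96*x^2 - 256*x + 256
which factors as (x - 4)^4. The eigenvalues (with algebraic multiplicities) are λ = 4 with multiplicity 4.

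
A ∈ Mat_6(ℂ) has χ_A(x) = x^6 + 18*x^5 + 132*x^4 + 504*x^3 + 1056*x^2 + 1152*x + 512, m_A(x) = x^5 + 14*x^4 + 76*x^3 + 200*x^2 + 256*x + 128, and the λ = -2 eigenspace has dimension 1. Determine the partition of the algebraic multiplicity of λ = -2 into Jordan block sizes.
Block sizes for λ = -2: [3]

Step 1 — from the characteristic polynomial, algebraic multiplicity of λ = -2 is 3. From dim ker(A − (-2)·I) = 1, there are exactly 1 Jordan blocks for λ = -2.
Step 2 — from the minimal polynomial, the factor (x + 2)^3 tells us the largest block for λ = -2 has size 3.
Step 3 — with total size 3, 1 blocks, and largest block 3, the block sizes (in nonincreasing order) are [3].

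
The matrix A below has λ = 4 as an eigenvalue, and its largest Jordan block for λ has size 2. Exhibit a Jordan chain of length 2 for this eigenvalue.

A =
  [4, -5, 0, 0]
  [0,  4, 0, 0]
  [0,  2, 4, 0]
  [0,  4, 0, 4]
A Jordan chain for λ = 4 of length 2:
v_1 = (-5, 0, 2, 4)ᵀ
v_2 = (0, 1, 0, 0)ᵀ

Let N = A − (4)·I. We want v_2 with N^2 v_2 = 0 but N^1 v_2 ≠ 0; then v_{j-1} := N · v_j for j = 2, …, 2.

Pick v_2 = (0, 1, 0, 0)ᵀ.
Then v_1 = N · v_2 = (-5, 0, 2, 4)ᵀ.

Sanity check: (A − (4)·I) v_1 = (0, 0, 0, 0)ᵀ = 0. ✓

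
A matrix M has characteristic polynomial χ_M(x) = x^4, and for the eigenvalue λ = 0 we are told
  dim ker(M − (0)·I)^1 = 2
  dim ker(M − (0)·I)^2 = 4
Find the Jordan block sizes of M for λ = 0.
Block sizes for λ = 0: [2, 2]

From the dimensions of kernels of powers, the number of Jordan blocks of size at least j is d_j − d_{j−1} where d_j = dim ker(N^j) (with d_0 = 0). Computing the differences gives [2, 2].
The number of blocks of size exactly k is (#blocks of size ≥ k) − (#blocks of size ≥ k + 1), so the partition is: 2 block(s) of size 2.
In nonincreasing order the block sizes are [2, 2].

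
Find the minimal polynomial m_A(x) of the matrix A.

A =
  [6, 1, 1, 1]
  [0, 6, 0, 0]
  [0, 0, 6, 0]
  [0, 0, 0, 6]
x^2 - 12*x + 36

The characteristic polynomial is χ_A(x) = (x - 6)^4, so the eigenvalues are known. The minimal polynomial is
  m_A(x) = Π_λ (x − λ)^{k_λ}
where k_λ is the size of the *largest* Jordan block for λ (equivalently, the smallest k with (A − λI)^k v = 0 for every generalised eigenvector v of λ).

  λ = 6: largest Jordan block has size 2, contributing (x − 6)^2

So m_A(x) = (x - 6)^2 = x^2 - 12*x + 36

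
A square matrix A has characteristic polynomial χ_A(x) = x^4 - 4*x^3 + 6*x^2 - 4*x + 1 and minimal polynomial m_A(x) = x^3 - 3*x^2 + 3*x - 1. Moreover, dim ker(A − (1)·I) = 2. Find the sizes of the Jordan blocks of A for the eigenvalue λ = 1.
Block sizes for λ = 1: [3, 1]

Step 1 — from the characteristic polynomial, algebraic multiplicity of λ = 1 is 4. From dim ker(A − (1)·I) = 2, there are exactly 2 Jordan blocks for λ = 1.
Step 2 — from the minimal polynomial, the factor (x − 1)^3 tells us the largest block for λ = 1 has size 3.
Step 3 — with total size 4, 2 blocks, and largest block 3, the block sizes (in nonincreasing order) are [3, 1].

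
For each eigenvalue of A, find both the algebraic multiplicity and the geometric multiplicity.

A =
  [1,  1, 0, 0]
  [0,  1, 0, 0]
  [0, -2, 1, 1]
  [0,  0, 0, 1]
λ = 1: alg = 4, geom = 2

Step 1 — factor the characteristic polynomial to read off the algebraic multiplicities:
  χ_A(x) = (x - 1)^4

Step 2 — compute geometric multiplicities via the rank-nullity identity g(λ) = n − rank(A − λI):
  rank(A − (1)·I) = 2, so dim ker(A − (1)·I) = n − 2 = 2

Summary:
  λ = 1: algebraic multiplicity = 4, geometric multiplicity = 2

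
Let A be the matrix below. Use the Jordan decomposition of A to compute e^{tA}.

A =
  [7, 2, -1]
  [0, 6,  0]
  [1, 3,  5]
e^{tA} =
  [t*exp(6*t) + exp(6*t), -t^2*exp(6*t)/2 + 2*t*exp(6*t), -t*exp(6*t)]
  [0, exp(6*t), 0]
  [t*exp(6*t), -t^2*exp(6*t)/2 + 3*t*exp(6*t), -t*exp(6*t) + exp(6*t)]

Strategy: write A = P · J · P⁻¹ where J is a Jordan canonical form, so e^{tA} = P · e^{tJ} · P⁻¹, and e^{tJ} can be computed block-by-block.

A has Jordan form
J =
  [6, 1, 0]
  [0, 6, 1]
  [0, 0, 6]
(up to reordering of blocks).

Per-block formulas:
  For a 3×3 Jordan block J_3(6): exp(t · J_3(6)) = e^(6t)·(I + t·N + (t^2/2)·N^2), where N is the 3×3 nilpotent shift.

After assembling e^{tJ} and conjugating by P, we get:

e^{tA} =
  [t*exp(6*t) + exp(6*t), -t^2*exp(6*t)/2 + 2*t*exp(6*t), -t*exp(6*t)]
  [0, exp(6*t), 0]
  [t*exp(6*t), -t^2*exp(6*t)/2 + 3*t*exp(6*t), -t*exp(6*t) + exp(6*t)]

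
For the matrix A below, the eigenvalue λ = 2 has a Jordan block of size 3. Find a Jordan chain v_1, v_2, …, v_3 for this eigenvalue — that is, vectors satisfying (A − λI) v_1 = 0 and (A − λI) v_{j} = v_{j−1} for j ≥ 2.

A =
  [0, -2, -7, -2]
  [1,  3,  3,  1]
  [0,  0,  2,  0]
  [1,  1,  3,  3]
A Jordan chain for λ = 2 of length 3:
v_1 = (2, -1, 0, -1)ᵀ
v_2 = (-7, 3, 0, 3)ᵀ
v_3 = (0, 0, 1, 0)ᵀ

Let N = A − (2)·I. We want v_3 with N^3 v_3 = 0 but N^2 v_3 ≠ 0; then v_{j-1} := N · v_j for j = 3, …, 2.

Pick v_3 = (0, 0, 1, 0)ᵀ.
Then v_2 = N · v_3 = (-7, 3, 0, 3)ᵀ.
Then v_1 = N · v_2 = (2, -1, 0, -1)ᵀ.

Sanity check: (A − (2)·I) v_1 = (0, 0, 0, 0)ᵀ = 0. ✓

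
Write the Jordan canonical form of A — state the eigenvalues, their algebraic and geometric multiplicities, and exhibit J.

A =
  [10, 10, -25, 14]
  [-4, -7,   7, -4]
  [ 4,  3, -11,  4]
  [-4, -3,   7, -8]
J_3(-4) ⊕ J_1(-4)

The characteristic polynomial is
  det(x·I − A) = x^4 + 16*x^3 + 96*x^2 + 256*x + 256 = (x + 4)^4

Eigenvalues and multiplicities (the geometric multiplicity of λ is n − rank(A − λI), which equals the number of Jordan blocks for λ):
  λ = -4: algebraic multiplicity = 4, geometric multiplicity = 2

Determining the block sizes for each eigenvalue:
  λ = -4: with am = 4 and gm = 2, the partition is not yet determined (e.g. several partitions of 4 into 2 parts exist). Let N = A − (-4)·I. Computing rank(N^1) = 2, rank(N^2) = 1, rank(N^3) = 0; the number of blocks of size ≥ j is rank(N^{j−1}) − rank(N^j), giving [2, 1, 1]. So we have 1 block(s) of size 3, 1 block(s) of size 1 → block sizes [3, 1]

Assembling the blocks gives a Jordan form
J =
  [-4,  1,  0,  0]
  [ 0, -4,  1,  0]
  [ 0,  0, -4,  0]
  [ 0,  0,  0, -4]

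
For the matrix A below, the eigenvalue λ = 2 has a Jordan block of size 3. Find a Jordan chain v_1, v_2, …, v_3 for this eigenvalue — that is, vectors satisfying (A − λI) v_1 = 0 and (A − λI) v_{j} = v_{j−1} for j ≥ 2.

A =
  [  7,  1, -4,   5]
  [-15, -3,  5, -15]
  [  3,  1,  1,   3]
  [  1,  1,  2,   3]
A Jordan chain for λ = 2 of length 3:
v_1 = (3, 0, 0, -3)ᵀ
v_2 = (5, -15, 3, 1)ᵀ
v_3 = (1, 0, 0, 0)ᵀ

Let N = A − (2)·I. We want v_3 with N^3 v_3 = 0 but N^2 v_3 ≠ 0; then v_{j-1} := N · v_j for j = 3, …, 2.

Pick v_3 = (1, 0, 0, 0)ᵀ.
Then v_2 = N · v_3 = (5, -15, 3, 1)ᵀ.
Then v_1 = N · v_2 = (3, 0, 0, -3)ᵀ.

Sanity check: (A − (2)·I) v_1 = (0, 0, 0, 0)ᵀ = 0. ✓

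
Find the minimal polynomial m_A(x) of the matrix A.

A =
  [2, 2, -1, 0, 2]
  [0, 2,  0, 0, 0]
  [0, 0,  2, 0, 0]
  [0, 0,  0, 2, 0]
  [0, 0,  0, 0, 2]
x^2 - 4*x + 4

The characteristic polynomial is χ_A(x) = (x - 2)^5, so the eigenvalues are known. The minimal polynomial is
  m_A(x) = Π_λ (x − λ)^{k_λ}
where k_λ is the size of the *largest* Jordan block for λ (equivalently, the smallest k with (A − λI)^k v = 0 for every generalised eigenvector v of λ).

  λ = 2: largest Jordan block has size 2, contributing (x − 2)^2

So m_A(x) = (x - 2)^2 = x^2 - 4*x + 4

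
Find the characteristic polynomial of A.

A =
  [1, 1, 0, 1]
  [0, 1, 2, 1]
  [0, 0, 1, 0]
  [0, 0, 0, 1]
x^4 - 4*x^3 + 6*x^2 - 4*x + 1

Expanding det(x·I − A) (e.g. by cofactor expansion or by noting that A is similar to its Jordan form J, which has the same characteristic polynomial as A) gives
  χ_A(x) = x^4 - 4*x^3 + 6*x^2 - 4*x + 1
which factors as (x - 1)^4. The eigenvalues (with algebraic multiplicities) are λ = 1 with multiplicity 4.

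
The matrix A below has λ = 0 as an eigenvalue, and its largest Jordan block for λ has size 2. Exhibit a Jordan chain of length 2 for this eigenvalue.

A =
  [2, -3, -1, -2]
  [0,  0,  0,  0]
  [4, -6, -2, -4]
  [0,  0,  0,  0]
A Jordan chain for λ = 0 of length 2:
v_1 = (2, 0, 4, 0)ᵀ
v_2 = (1, 0, 0, 0)ᵀ

Let N = A − (0)·I. We want v_2 with N^2 v_2 = 0 but N^1 v_2 ≠ 0; then v_{j-1} := N · v_j for j = 2, …, 2.

Pick v_2 = (1, 0, 0, 0)ᵀ.
Then v_1 = N · v_2 = (2, 0, 4, 0)ᵀ.

Sanity check: (A − (0)·I) v_1 = (0, 0, 0, 0)ᵀ = 0. ✓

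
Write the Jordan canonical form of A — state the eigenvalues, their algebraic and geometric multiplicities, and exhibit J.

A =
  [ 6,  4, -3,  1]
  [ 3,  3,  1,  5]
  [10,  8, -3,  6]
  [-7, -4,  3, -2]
J_1(-1) ⊕ J_1(-1) ⊕ J_2(3)

The characteristic polynomial is
  det(x·I − A) = x^4 - 4*x^3 - 2*x^2 + 12*x + 9 = (x - 3)^2*(x + 1)^2

Eigenvalues and multiplicities (the geometric multiplicity of λ is n − rank(A − λI), which equals the number of Jordan blocks for λ):
  λ = -1: algebraic multiplicity = 2, geometric multiplicity = 2
  λ = 3: algebraic multiplicity = 2, geometric multiplicity = 1

Determining the block sizes for each eigenvalue:
  λ = -1: gm = am = 2, so every block has size 1 → block sizes [1, 1]
  λ = 3: one block (gm = 1), so the single block has size am = 2 → block sizes [2]

Assembling the blocks gives a Jordan form
J =
  [-1,  0, 0, 0]
  [ 0, -1, 0, 0]
  [ 0,  0, 3, 1]
  [ 0,  0, 0, 3]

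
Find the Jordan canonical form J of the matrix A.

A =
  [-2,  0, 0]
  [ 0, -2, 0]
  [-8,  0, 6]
J_1(-2) ⊕ J_1(-2) ⊕ J_1(6)

The characteristic polynomial is
  det(x·I − A) = x^3 - 2*x^2 - 20*x - 24 = (x - 6)*(x + 2)^2

Eigenvalues and multiplicities (the geometric multiplicity of λ is n − rank(A − λI), which equals the number of Jordan blocks for λ):
  λ = -2: algebraic multiplicity = 2, geometric multiplicity = 2
  λ = 6: algebraic multiplicity = 1, geometric multiplicity = 1

Determining the block sizes for each eigenvalue:
  λ = -2: gm = am = 2, so every block has size 1 → block sizes [1, 1]
  λ = 6: one block (gm = 1), so the single block has size am = 1 → block sizes [1]

Assembling the blocks gives a Jordan form
J =
  [-2,  0, 0]
  [ 0, -2, 0]
  [ 0,  0, 6]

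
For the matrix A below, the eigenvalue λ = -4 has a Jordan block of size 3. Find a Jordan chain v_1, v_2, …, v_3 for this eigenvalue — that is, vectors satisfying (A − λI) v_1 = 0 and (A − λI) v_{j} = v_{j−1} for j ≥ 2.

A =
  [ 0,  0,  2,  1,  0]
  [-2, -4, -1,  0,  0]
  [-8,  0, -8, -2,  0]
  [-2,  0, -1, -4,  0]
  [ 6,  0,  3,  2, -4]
A Jordan chain for λ = -4 of length 3:
v_1 = (-2, 0, 4, 0, -4)ᵀ
v_2 = (4, -2, -8, -2, 6)ᵀ
v_3 = (1, 0, 0, 0, 0)ᵀ

Let N = A − (-4)·I. We want v_3 with N^3 v_3 = 0 but N^2 v_3 ≠ 0; then v_{j-1} := N · v_j for j = 3, …, 2.

Pick v_3 = (1, 0, 0, 0, 0)ᵀ.
Then v_2 = N · v_3 = (4, -2, -8, -2, 6)ᵀ.
Then v_1 = N · v_2 = (-2, 0, 4, 0, -4)ᵀ.

Sanity check: (A − (-4)·I) v_1 = (0, 0, 0, 0, 0)ᵀ = 0. ✓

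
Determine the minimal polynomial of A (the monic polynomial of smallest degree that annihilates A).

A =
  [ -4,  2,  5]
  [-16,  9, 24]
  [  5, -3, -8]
x^3 + 3*x^2 + 3*x + 1

The characteristic polynomial is χ_A(x) = (x + 1)^3, so the eigenvalues are known. The minimal polynomial is
  m_A(x) = Π_λ (x − λ)^{k_λ}
where k_λ is the size of the *largest* Jordan block for λ (equivalently, the smallest k with (A − λI)^k v = 0 for every generalised eigenvector v of λ).

  λ = -1: largest Jordan block has size 3, contributing (x + 1)^3

So m_A(x) = (x + 1)^3 = x^3 + 3*x^2 + 3*x + 1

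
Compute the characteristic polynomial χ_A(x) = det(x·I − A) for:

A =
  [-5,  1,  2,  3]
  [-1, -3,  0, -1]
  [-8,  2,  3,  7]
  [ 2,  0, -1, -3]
x^4 + 8*x^3 + 24*x^2 + 32*x + 16

Expanding det(x·I − A) (e.g. by cofactor expansion or by noting that A is similar to its Jordan form J, which has the same characteristic polynomial as A) gives
  χ_A(x) = x^4 + 8*x^3 + 24*x^2 + 32*x + 16
which factors as (x + 2)^4. The eigenvalues (with algebraic multiplicities) are λ = -2 with multiplicity 4.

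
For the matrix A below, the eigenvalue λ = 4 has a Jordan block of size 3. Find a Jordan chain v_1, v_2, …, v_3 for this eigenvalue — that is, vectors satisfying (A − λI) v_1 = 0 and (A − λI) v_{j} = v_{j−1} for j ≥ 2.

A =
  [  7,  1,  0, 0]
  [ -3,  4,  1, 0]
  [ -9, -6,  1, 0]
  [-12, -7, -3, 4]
A Jordan chain for λ = 4 of length 3:
v_1 = (6, -18, 18, 12)ᵀ
v_2 = (3, -3, -9, -12)ᵀ
v_3 = (1, 0, 0, 0)ᵀ

Let N = A − (4)·I. We want v_3 with N^3 v_3 = 0 but N^2 v_3 ≠ 0; then v_{j-1} := N · v_j for j = 3, …, 2.

Pick v_3 = (1, 0, 0, 0)ᵀ.
Then v_2 = N · v_3 = (3, -3, -9, -12)ᵀ.
Then v_1 = N · v_2 = (6, -18, 18, 12)ᵀ.

Sanity check: (A − (4)·I) v_1 = (0, 0, 0, 0)ᵀ = 0. ✓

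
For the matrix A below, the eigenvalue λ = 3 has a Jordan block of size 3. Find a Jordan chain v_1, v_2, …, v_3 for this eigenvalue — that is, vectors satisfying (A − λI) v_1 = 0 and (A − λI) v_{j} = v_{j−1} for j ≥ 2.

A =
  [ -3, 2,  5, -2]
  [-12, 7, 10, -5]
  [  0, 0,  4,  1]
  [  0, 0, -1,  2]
A Jordan chain for λ = 3 of length 3:
v_1 = (3, 9, 0, 0)ᵀ
v_2 = (9, 18, 3, -3)ᵀ
v_3 = (1, 0, 3, 0)ᵀ

Let N = A − (3)·I. We want v_3 with N^3 v_3 = 0 but N^2 v_3 ≠ 0; then v_{j-1} := N · v_j for j = 3, …, 2.

Pick v_3 = (1, 0, 3, 0)ᵀ.
Then v_2 = N · v_3 = (9, 18, 3, -3)ᵀ.
Then v_1 = N · v_2 = (3, 9, 0, 0)ᵀ.

Sanity check: (A − (3)·I) v_1 = (0, 0, 0, 0)ᵀ = 0. ✓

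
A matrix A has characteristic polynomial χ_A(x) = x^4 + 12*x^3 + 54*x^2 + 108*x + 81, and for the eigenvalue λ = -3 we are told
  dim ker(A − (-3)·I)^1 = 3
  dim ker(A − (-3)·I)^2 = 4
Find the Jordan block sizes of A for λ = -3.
Block sizes for λ = -3: [2, 1, 1]

From the dimensions of kernels of powers, the number of Jordan blocks of size at least j is d_j − d_{j−1} where d_j = dim ker(N^j) (with d_0 = 0). Computing the differences gives [3, 1].
The number of blocks of size exactly k is (#blocks of size ≥ k) − (#blocks of size ≥ k + 1), so the partition is: 2 block(s) of size 1, 1 block(s) of size 2.
In nonincreasing order the block sizes are [2, 1, 1].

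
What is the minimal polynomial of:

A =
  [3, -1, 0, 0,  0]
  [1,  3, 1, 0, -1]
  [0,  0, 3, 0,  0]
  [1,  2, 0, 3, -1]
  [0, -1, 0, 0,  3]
x^3 - 9*x^2 + 27*x - 27

The characteristic polynomial is χ_A(x) = (x - 3)^5, so the eigenvalues are known. The minimal polynomial is
  m_A(x) = Π_λ (x − λ)^{k_λ}
where k_λ is the size of the *largest* Jordan block for λ (equivalently, the smallest k with (A − λI)^k v = 0 for every generalised eigenvector v of λ).

  λ = 3: largest Jordan block has size 3, contributing (x − 3)^3

So m_A(x) = (x - 3)^3 = x^3 - 9*x^2 + 27*x - 27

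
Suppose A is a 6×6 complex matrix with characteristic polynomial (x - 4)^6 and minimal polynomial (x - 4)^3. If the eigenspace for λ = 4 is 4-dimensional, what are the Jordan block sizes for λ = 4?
Block sizes for λ = 4: [3, 1, 1, 1]

Step 1 — from the characteristic polynomial, algebraic multiplicity of λ = 4 is 6. From dim ker(A − (4)·I) = 4, there are exactly 4 Jordan blocks for λ = 4.
Step 2 — from the minimal polynomial, the factor (x − 4)^3 tells us the largest block for λ = 4 has size 3.
Step 3 — with total size 6, 4 blocks, and largest block 3, the block sizes (in nonincreasing order) are [3, 1, 1, 1].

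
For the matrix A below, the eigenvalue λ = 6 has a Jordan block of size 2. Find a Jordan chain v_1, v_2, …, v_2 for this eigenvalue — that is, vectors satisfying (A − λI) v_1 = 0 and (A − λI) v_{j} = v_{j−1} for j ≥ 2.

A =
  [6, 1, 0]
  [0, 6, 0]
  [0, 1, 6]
A Jordan chain for λ = 6 of length 2:
v_1 = (1, 0, 1)ᵀ
v_2 = (0, 1, 0)ᵀ

Let N = A − (6)·I. We want v_2 with N^2 v_2 = 0 but N^1 v_2 ≠ 0; then v_{j-1} := N · v_j for j = 2, …, 2.

Pick v_2 = (0, 1, 0)ᵀ.
Then v_1 = N · v_2 = (1, 0, 1)ᵀ.

Sanity check: (A − (6)·I) v_1 = (0, 0, 0)ᵀ = 0. ✓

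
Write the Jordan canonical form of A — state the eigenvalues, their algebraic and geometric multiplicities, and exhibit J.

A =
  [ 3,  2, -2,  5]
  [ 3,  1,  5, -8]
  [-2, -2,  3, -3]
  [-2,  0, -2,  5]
J_2(3) ⊕ J_2(3)

The characteristic polynomial is
  det(x·I − A) = x^4 - 12*x^3 + 54*x^2 - 108*x + 81 = (x - 3)^4

Eigenvalues and multiplicities (the geometric multiplicity of λ is n − rank(A − λI), which equals the number of Jordan blocks for λ):
  λ = 3: algebraic multiplicity = 4, geometric multiplicity = 2

Determining the block sizes for each eigenvalue:
  λ = 3: with am = 4 and gm = 2, the partition is not yet determined (e.g. several partitions of 4 into 2 parts exist). Let N = A − (3)·I. Computing rank(N^1) = 2, rank(N^2) = 0; the number of blocks of size ≥ j is rank(N^{j−1}) − rank(N^j), giving [2, 2]. So we have 2 block(s) of size 2 → block sizes [2, 2]

Assembling the blocks gives a Jordan form
J =
  [3, 1, 0, 0]
  [0, 3, 0, 0]
  [0, 0, 3, 1]
  [0, 0, 0, 3]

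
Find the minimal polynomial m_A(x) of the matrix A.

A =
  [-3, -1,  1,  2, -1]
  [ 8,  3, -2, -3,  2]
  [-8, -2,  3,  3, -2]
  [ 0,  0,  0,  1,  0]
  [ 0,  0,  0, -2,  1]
x^2 - 2*x + 1

The characteristic polynomial is χ_A(x) = (x - 1)^5, so the eigenvalues are known. The minimal polynomial is
  m_A(x) = Π_λ (x − λ)^{k_λ}
where k_λ is the size of the *largest* Jordan block for λ (equivalently, the smallest k with (A − λI)^k v = 0 for every generalised eigenvector v of λ).

  λ = 1: largest Jordan block has size 2, contributing (x − 1)^2

So m_A(x) = (x - 1)^2 = x^2 - 2*x + 1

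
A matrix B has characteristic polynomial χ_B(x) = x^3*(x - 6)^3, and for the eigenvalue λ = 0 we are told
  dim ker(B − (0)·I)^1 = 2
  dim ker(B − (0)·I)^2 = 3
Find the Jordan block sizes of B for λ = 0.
Block sizes for λ = 0: [2, 1]

From the dimensions of kernels of powers, the number of Jordan blocks of size at least j is d_j − d_{j−1} where d_j = dim ker(N^j) (with d_0 = 0). Computing the differences gives [2, 1].
The number of blocks of size exactly k is (#blocks of size ≥ k) − (#blocks of size ≥ k + 1), so the partition is: 1 block(s) of size 1, 1 block(s) of size 2.
In nonincreasing order the block sizes are [2, 1].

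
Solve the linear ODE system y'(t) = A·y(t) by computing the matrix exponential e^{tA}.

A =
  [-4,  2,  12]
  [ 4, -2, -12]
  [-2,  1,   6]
e^{tA} =
  [1 - 4*t, 2*t, 12*t]
  [4*t, 1 - 2*t, -12*t]
  [-2*t, t, 6*t + 1]

Strategy: write A = P · J · P⁻¹ where J is a Jordan canonical form, so e^{tA} = P · e^{tJ} · P⁻¹, and e^{tJ} can be computed block-by-block.

A has Jordan form
J =
  [0, 1, 0]
  [0, 0, 0]
  [0, 0, 0]
(up to reordering of blocks).

Per-block formulas:
  For a 1×1 block at λ = 0: exp(t · [0]) = [e^(0t)].
  For a 2×2 Jordan block J_2(0): exp(t · J_2(0)) = e^(0t)·(I + t·N), where N is the 2×2 nilpotent shift.

After assembling e^{tJ} and conjugating by P, we get:

e^{tA} =
  [1 - 4*t, 2*t, 12*t]
  [4*t, 1 - 2*t, -12*t]
  [-2*t, t, 6*t + 1]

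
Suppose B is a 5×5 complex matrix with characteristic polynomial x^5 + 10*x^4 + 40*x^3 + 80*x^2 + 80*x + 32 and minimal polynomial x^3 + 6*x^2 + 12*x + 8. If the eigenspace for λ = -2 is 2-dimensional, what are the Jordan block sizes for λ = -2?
Block sizes for λ = -2: [3, 2]

Step 1 — from the characteristic polynomial, algebraic multiplicity of λ = -2 is 5. From dim ker(B − (-2)·I) = 2, there are exactly 2 Jordan blocks for λ = -2.
Step 2 — from the minimal polynomial, the factor (x + 2)^3 tells us the largest block for λ = -2 has size 3.
Step 3 — with total size 5, 2 blocks, and largest block 3, the block sizes (in nonincreasing order) are [3, 2].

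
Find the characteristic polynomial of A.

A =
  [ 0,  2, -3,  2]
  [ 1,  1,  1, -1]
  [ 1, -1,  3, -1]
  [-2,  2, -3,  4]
x^4 - 8*x^3 + 24*x^2 - 32*x + 16

Expanding det(x·I − A) (e.g. by cofactor expansion or by noting that A is similar to its Jordan form J, which has the same characteristic polynomial as A) gives
  χ_A(x) = x^4 - 8*x^3 + 24*x^2 - 32*x + 16
which factors as (x - 2)^4. The eigenvalues (with algebraic multiplicities) are λ = 2 with multiplicity 4.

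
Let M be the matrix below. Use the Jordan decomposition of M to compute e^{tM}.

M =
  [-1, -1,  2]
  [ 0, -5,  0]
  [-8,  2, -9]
e^{tM} =
  [4*t*exp(-5*t) + exp(-5*t), -t*exp(-5*t), 2*t*exp(-5*t)]
  [0, exp(-5*t), 0]
  [-8*t*exp(-5*t), 2*t*exp(-5*t), -4*t*exp(-5*t) + exp(-5*t)]

Strategy: write M = P · J · P⁻¹ where J is a Jordan canonical form, so e^{tM} = P · e^{tJ} · P⁻¹, and e^{tJ} can be computed block-by-block.

M has Jordan form
J =
  [-5,  1,  0]
  [ 0, -5,  0]
  [ 0,  0, -5]
(up to reordering of blocks).

Per-block formulas:
  For a 1×1 block at λ = -5: exp(t · [-5]) = [e^(-5t)].
  For a 2×2 Jordan block J_2(-5): exp(t · J_2(-5)) = e^(-5t)·(I + t·N), where N is the 2×2 nilpotent shift.

After assembling e^{tJ} and conjugating by P, we get:

e^{tM} =
  [4*t*exp(-5*t) + exp(-5*t), -t*exp(-5*t), 2*t*exp(-5*t)]
  [0, exp(-5*t), 0]
  [-8*t*exp(-5*t), 2*t*exp(-5*t), -4*t*exp(-5*t) + exp(-5*t)]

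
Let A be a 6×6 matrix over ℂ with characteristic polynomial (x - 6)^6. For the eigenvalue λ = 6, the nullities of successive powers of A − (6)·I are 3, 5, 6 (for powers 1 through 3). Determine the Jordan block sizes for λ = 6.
Block sizes for λ = 6: [3, 2, 1]

From the dimensions of kernels of powers, the number of Jordan blocks of size at least j is d_j − d_{j−1} where d_j = dim ker(N^j) (with d_0 = 0). Computing the differences gives [3, 2, 1].
The number of blocks of size exactly k is (#blocks of size ≥ k) − (#blocks of size ≥ k + 1), so the partition is: 1 block(s) of size 1, 1 block(s) of size 2, 1 block(s) of size 3.
In nonincreasing order the block sizes are [3, 2, 1].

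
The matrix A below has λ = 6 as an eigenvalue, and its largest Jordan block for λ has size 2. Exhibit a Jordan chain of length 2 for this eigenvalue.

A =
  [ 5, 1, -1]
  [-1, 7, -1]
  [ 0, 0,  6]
A Jordan chain for λ = 6 of length 2:
v_1 = (-1, -1, 0)ᵀ
v_2 = (1, 0, 0)ᵀ

Let N = A − (6)·I. We want v_2 with N^2 v_2 = 0 but N^1 v_2 ≠ 0; then v_{j-1} := N · v_j for j = 2, …, 2.

Pick v_2 = (1, 0, 0)ᵀ.
Then v_1 = N · v_2 = (-1, -1, 0)ᵀ.

Sanity check: (A − (6)·I) v_1 = (0, 0, 0)ᵀ = 0. ✓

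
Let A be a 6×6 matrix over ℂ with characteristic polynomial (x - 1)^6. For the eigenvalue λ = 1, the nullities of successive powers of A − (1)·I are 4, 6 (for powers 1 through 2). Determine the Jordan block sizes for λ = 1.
Block sizes for λ = 1: [2, 2, 1, 1]

From the dimensions of kernels of powers, the number of Jordan blocks of size at least j is d_j − d_{j−1} where d_j = dim ker(N^j) (with d_0 = 0). Computing the differences gives [4, 2].
The number of blocks of size exactly k is (#blocks of size ≥ k) − (#blocks of size ≥ k + 1), so the partition is: 2 block(s) of size 1, 2 block(s) of size 2.
In nonincreasing order the block sizes are [2, 2, 1, 1].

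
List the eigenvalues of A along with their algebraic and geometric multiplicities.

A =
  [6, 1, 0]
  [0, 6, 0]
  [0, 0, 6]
λ = 6: alg = 3, geom = 2

Step 1 — factor the characteristic polynomial to read off the algebraic multiplicities:
  χ_A(x) = (x - 6)^3

Step 2 — compute geometric multiplicities via the rank-nullity identity g(λ) = n − rank(A − λI):
  rank(A − (6)·I) = 1, so dim ker(A − (6)·I) = n − 1 = 2

Summary:
  λ = 6: algebraic multiplicity = 3, geometric multiplicity = 2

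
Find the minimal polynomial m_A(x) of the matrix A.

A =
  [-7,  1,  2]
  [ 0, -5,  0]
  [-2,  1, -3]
x^2 + 10*x + 25

The characteristic polynomial is χ_A(x) = (x + 5)^3, so the eigenvalues are known. The minimal polynomial is
  m_A(x) = Π_λ (x − λ)^{k_λ}
where k_λ is the size of the *largest* Jordan block for λ (equivalently, the smallest k with (A − λI)^k v = 0 for every generalised eigenvector v of λ).

  λ = -5: largest Jordan block has size 2, contributing (x + 5)^2

So m_A(x) = (x + 5)^2 = x^2 + 10*x + 25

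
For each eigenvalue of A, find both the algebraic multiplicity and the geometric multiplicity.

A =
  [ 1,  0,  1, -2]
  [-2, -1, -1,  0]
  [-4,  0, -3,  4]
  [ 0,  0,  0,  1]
λ = -1: alg = 3, geom = 2; λ = 1: alg = 1, geom = 1

Step 1 — factor the characteristic polynomial to read off the algebraic multiplicities:
  χ_A(x) = (x - 1)*(x + 1)^3

Step 2 — compute geometric multiplicities via the rank-nullity identity g(λ) = n − rank(A − λI):
  rank(A − (-1)·I) = 2, so dim ker(A − (-1)·I) = n − 2 = 2
  rank(A − (1)·I) = 3, so dim ker(A − (1)·I) = n − 3 = 1

Summary:
  λ = -1: algebraic multiplicity = 3, geometric multiplicity = 2
  λ = 1: algebraic multiplicity = 1, geometric multiplicity = 1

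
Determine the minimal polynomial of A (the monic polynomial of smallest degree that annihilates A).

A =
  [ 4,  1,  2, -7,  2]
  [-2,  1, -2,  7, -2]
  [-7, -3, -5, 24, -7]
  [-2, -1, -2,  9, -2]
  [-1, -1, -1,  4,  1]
x^2 - 4*x + 4

The characteristic polynomial is χ_A(x) = (x - 2)^5, so the eigenvalues are known. The minimal polynomial is
  m_A(x) = Π_λ (x − λ)^{k_λ}
where k_λ is the size of the *largest* Jordan block for λ (equivalently, the smallest k with (A − λI)^k v = 0 for every generalised eigenvector v of λ).

  λ = 2: largest Jordan block has size 2, contributing (x − 2)^2

So m_A(x) = (x - 2)^2 = x^2 - 4*x + 4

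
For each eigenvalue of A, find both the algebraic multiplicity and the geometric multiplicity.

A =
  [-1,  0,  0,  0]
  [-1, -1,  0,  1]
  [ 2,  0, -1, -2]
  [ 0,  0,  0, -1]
λ = -1: alg = 4, geom = 3

Step 1 — factor the characteristic polynomial to read off the algebraic multiplicities:
  χ_A(x) = (x + 1)^4

Step 2 — compute geometric multiplicities via the rank-nullity identity g(λ) = n − rank(A − λI):
  rank(A − (-1)·I) = 1, so dim ker(A − (-1)·I) = n − 1 = 3

Summary:
  λ = -1: algebraic multiplicity = 4, geometric multiplicity = 3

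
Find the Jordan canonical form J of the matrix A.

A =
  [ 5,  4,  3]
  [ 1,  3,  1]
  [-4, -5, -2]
J_3(2)

The characteristic polynomial is
  det(x·I − A) = x^3 - 6*x^2 + 12*x - 8 = (x - 2)^3

Eigenvalues and multiplicities (the geometric multiplicity of λ is n − rank(A − λI), which equals the number of Jordan blocks for λ):
  λ = 2: algebraic multiplicity = 3, geometric multiplicity = 1

Determining the block sizes for each eigenvalue:
  λ = 2: one block (gm = 1), so the single block has size am = 3 → block sizes [3]

Assembling the blocks gives a Jordan form
J =
  [2, 1, 0]
  [0, 2, 1]
  [0, 0, 2]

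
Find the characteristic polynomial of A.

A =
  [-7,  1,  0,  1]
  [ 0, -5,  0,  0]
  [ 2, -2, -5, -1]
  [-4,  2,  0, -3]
x^4 + 20*x^3 + 150*x^2 + 500*x + 625

Expanding det(x·I − A) (e.g. by cofactor expansion or by noting that A is similar to its Jordan form J, which has the same characteristic polynomial as A) gives
  χ_A(x) = x^4 + 20*x^3 + 150*x^2 + 500*x + 625
which factors as (x + 5)^4. The eigenvalues (with algebraic multiplicities) are λ = -5 with multiplicity 4.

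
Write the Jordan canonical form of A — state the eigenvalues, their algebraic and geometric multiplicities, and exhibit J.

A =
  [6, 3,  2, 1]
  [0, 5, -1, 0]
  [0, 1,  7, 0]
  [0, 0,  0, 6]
J_3(6) ⊕ J_1(6)

The characteristic polynomial is
  det(x·I − A) = x^4 - 24*x^3 + 216*x^2 - 864*x + 1296 = (x - 6)^4

Eigenvalues and multiplicities (the geometric multiplicity of λ is n − rank(A − λI), which equals the number of Jordan blocks for λ):
  λ = 6: algebraic multiplicity = 4, geometric multiplicity = 2

Determining the block sizes for each eigenvalue:
  λ = 6: with am = 4 and gm = 2, the partition is not yet determined (e.g. several partitions of 4 into 2 parts exist). Let N = A − (6)·I. Computing rank(N^1) = 2, rank(N^2) = 1, rank(N^3) = 0; the number of blocks of size ≥ j is rank(N^{j−1}) − rank(N^j), giving [2, 1, 1]. So we have 1 block(s) of size 3, 1 block(s) of size 1 → block sizes [3, 1]

Assembling the blocks gives a Jordan form
J =
  [6, 1, 0, 0]
  [0, 6, 1, 0]
  [0, 0, 6, 0]
  [0, 0, 0, 6]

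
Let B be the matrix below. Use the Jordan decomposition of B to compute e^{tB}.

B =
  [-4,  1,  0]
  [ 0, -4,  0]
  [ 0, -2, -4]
e^{tB} =
  [exp(-4*t), t*exp(-4*t), 0]
  [0, exp(-4*t), 0]
  [0, -2*t*exp(-4*t), exp(-4*t)]

Strategy: write B = P · J · P⁻¹ where J is a Jordan canonical form, so e^{tB} = P · e^{tJ} · P⁻¹, and e^{tJ} can be computed block-by-block.

B has Jordan form
J =
  [-4,  1,  0]
  [ 0, -4,  0]
  [ 0,  0, -4]
(up to reordering of blocks).

Per-block formulas:
  For a 2×2 Jordan block J_2(-4): exp(t · J_2(-4)) = e^(-4t)·(I + t·N), where N is the 2×2 nilpotent shift.
  For a 1×1 block at λ = -4: exp(t · [-4]) = [e^(-4t)].

After assembling e^{tJ} and conjugating by P, we get:

e^{tB} =
  [exp(-4*t), t*exp(-4*t), 0]
  [0, exp(-4*t), 0]
  [0, -2*t*exp(-4*t), exp(-4*t)]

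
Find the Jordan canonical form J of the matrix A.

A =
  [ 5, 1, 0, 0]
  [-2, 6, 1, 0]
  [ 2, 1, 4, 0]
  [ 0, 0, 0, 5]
J_3(5) ⊕ J_1(5)

The characteristic polynomial is
  det(x·I − A) = x^4 - 20*x^3 + 150*x^2 - 500*x + 625 = (x - 5)^4

Eigenvalues and multiplicities (the geometric multiplicity of λ is n − rank(A − λI), which equals the number of Jordan blocks for λ):
  λ = 5: algebraic multiplicity = 4, geometric multiplicity = 2

Determining the block sizes for each eigenvalue:
  λ = 5: with am = 4 and gm = 2, the partition is not yet determined (e.g. several partitions of 4 into 2 parts exist). Let N = A − (5)·I. Computing rank(N^1) = 2, rank(N^2) = 1, rank(N^3) = 0; the number of blocks of size ≥ j is rank(N^{j−1}) − rank(N^j), giving [2, 1, 1]. So we have 1 block(s) of size 3, 1 block(s) of size 1 → block sizes [3, 1]

Assembling the blocks gives a Jordan form
J =
  [5, 1, 0, 0]
  [0, 5, 1, 0]
  [0, 0, 5, 0]
  [0, 0, 0, 5]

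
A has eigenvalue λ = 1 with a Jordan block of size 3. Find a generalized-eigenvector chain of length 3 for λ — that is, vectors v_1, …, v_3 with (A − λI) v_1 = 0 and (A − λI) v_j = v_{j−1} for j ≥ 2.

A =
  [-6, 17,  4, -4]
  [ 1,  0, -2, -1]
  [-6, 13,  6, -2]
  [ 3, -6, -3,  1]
A Jordan chain for λ = 1 of length 3:
v_1 = (3, 1, 1, 0)ᵀ
v_2 = (-4, -1, -2, 0)ᵀ
v_3 = (0, 0, 0, 1)ᵀ

Let N = A − (1)·I. We want v_3 with N^3 v_3 = 0 but N^2 v_3 ≠ 0; then v_{j-1} := N · v_j for j = 3, …, 2.

Pick v_3 = (0, 0, 0, 1)ᵀ.
Then v_2 = N · v_3 = (-4, -1, -2, 0)ᵀ.
Then v_1 = N · v_2 = (3, 1, 1, 0)ᵀ.

Sanity check: (A − (1)·I) v_1 = (0, 0, 0, 0)ᵀ = 0. ✓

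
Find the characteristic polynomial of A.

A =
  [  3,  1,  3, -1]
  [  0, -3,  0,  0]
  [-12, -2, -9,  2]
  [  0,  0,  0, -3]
x^4 + 12*x^3 + 54*x^2 + 108*x + 81

Expanding det(x·I − A) (e.g. by cofactor expansion or by noting that A is similar to its Jordan form J, which has the same characteristic polynomial as A) gives
  χ_A(x) = x^4 + 12*x^3 + 54*x^2 + 108*x + 81
which factors as (x + 3)^4. The eigenvalues (with algebraic multiplicities) are λ = -3 with multiplicity 4.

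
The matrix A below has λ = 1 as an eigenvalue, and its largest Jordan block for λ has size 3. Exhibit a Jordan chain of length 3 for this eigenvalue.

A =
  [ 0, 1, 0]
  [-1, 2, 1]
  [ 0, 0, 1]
A Jordan chain for λ = 1 of length 3:
v_1 = (1, 1, 0)ᵀ
v_2 = (0, 1, 0)ᵀ
v_3 = (0, 0, 1)ᵀ

Let N = A − (1)·I. We want v_3 with N^3 v_3 = 0 but N^2 v_3 ≠ 0; then v_{j-1} := N · v_j for j = 3, …, 2.

Pick v_3 = (0, 0, 1)ᵀ.
Then v_2 = N · v_3 = (0, 1, 0)ᵀ.
Then v_1 = N · v_2 = (1, 1, 0)ᵀ.

Sanity check: (A − (1)·I) v_1 = (0, 0, 0)ᵀ = 0. ✓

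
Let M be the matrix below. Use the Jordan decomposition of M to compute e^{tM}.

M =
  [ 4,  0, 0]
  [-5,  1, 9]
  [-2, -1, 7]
e^{tM} =
  [exp(4*t), 0, 0]
  [-3*t^2*exp(4*t)/2 - 5*t*exp(4*t), -3*t*exp(4*t) + exp(4*t), 9*t*exp(4*t)]
  [-t^2*exp(4*t)/2 - 2*t*exp(4*t), -t*exp(4*t), 3*t*exp(4*t) + exp(4*t)]

Strategy: write M = P · J · P⁻¹ where J is a Jordan canonical form, so e^{tM} = P · e^{tJ} · P⁻¹, and e^{tJ} can be computed block-by-block.

M has Jordan form
J =
  [4, 1, 0]
  [0, 4, 1]
  [0, 0, 4]
(up to reordering of blocks).

Per-block formulas:
  For a 3×3 Jordan block J_3(4): exp(t · J_3(4)) = e^(4t)·(I + t·N + (t^2/2)·N^2), where N is the 3×3 nilpotent shift.

After assembling e^{tJ} and conjugating by P, we get:

e^{tM} =
  [exp(4*t), 0, 0]
  [-3*t^2*exp(4*t)/2 - 5*t*exp(4*t), -3*t*exp(4*t) + exp(4*t), 9*t*exp(4*t)]
  [-t^2*exp(4*t)/2 - 2*t*exp(4*t), -t*exp(4*t), 3*t*exp(4*t) + exp(4*t)]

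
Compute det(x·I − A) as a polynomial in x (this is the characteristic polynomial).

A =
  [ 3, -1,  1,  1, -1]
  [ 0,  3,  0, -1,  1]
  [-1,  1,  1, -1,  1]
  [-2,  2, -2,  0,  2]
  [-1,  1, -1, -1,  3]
x^5 - 10*x^4 + 40*x^3 - 80*x^2 + 80*x - 32

Expanding det(x·I − A) (e.g. by cofactor expansion or by noting that A is similar to its Jordan form J, which has the same characteristic polynomial as A) gives
  χ_A(x) = x^5 - 10*x^4 + 40*x^3 - 80*x^2 + 80*x - 32
which factors as (x - 2)^5. The eigenvalues (with algebraic multiplicities) are λ = 2 with multiplicity 5.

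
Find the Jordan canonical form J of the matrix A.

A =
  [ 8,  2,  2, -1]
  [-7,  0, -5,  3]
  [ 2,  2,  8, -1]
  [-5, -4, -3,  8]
J_3(6) ⊕ J_1(6)

The characteristic polynomial is
  det(x·I − A) = x^4 - 24*x^3 + 216*x^2 - 864*x + 1296 = (x - 6)^4

Eigenvalues and multiplicities (the geometric multiplicity of λ is n − rank(A − λI), which equals the number of Jordan blocks for λ):
  λ = 6: algebraic multiplicity = 4, geometric multiplicity = 2

Determining the block sizes for each eigenvalue:
  λ = 6: with am = 4 and gm = 2, the partition is not yet determined (e.g. several partitions of 4 into 2 parts exist). Let N = A − (6)·I. Computing rank(N^1) = 2, rank(N^2) = 1, rank(N^3) = 0; the number of blocks of size ≥ j is rank(N^{j−1}) − rank(N^j), giving [2, 1, 1]. So we have 1 block(s) of size 3, 1 block(s) of size 1 → block sizes [3, 1]

Assembling the blocks gives a Jordan form
J =
  [6, 1, 0, 0]
  [0, 6, 1, 0]
  [0, 0, 6, 0]
  [0, 0, 0, 6]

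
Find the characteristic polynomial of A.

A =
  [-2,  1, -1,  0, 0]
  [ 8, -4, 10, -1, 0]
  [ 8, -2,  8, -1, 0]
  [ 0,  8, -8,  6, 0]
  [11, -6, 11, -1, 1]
x^5 - 9*x^4 + 104*x^2 + 48*x - 144

Expanding det(x·I − A) (e.g. by cofactor expansion or by noting that A is similar to its Jordan form J, which has the same characteristic polynomial as A) gives
  χ_A(x) = x^5 - 9*x^4 + 104*x^2 + 48*x - 144
which factors as (x - 6)^2*(x - 1)*(x + 2)^2. The eigenvalues (with algebraic multiplicities) are λ = -2 with multiplicity 2, λ = 1 with multiplicity 1, λ = 6 with multiplicity 2.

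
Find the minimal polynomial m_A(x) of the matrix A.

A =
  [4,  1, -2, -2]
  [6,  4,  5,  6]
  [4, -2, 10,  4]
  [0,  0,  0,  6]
x^3 - 18*x^2 + 108*x - 216

The characteristic polynomial is χ_A(x) = (x - 6)^4, so the eigenvalues are known. The minimal polynomial is
  m_A(x) = Π_λ (x − λ)^{k_λ}
where k_λ is the size of the *largest* Jordan block for λ (equivalently, the smallest k with (A − λI)^k v = 0 for every generalised eigenvector v of λ).

  λ = 6: largest Jordan block has size 3, contributing (x − 6)^3

So m_A(x) = (x - 6)^3 = x^3 - 18*x^2 + 108*x - 216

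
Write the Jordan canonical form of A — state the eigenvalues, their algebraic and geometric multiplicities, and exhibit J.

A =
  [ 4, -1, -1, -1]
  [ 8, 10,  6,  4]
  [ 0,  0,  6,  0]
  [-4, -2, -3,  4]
J_3(6) ⊕ J_1(6)

The characteristic polynomial is
  det(x·I − A) = x^4 - 24*x^3 + 216*x^2 - 864*x + 1296 = (x - 6)^4

Eigenvalues and multiplicities (the geometric multiplicity of λ is n − rank(A − λI), which equals the number of Jordan blocks for λ):
  λ = 6: algebraic multiplicity = 4, geometric multiplicity = 2

Determining the block sizes for each eigenvalue:
  λ = 6: with am = 4 and gm = 2, the partition is not yet determined (e.g. several partitions of 4 into 2 parts exist). Let N = A − (6)·I. Computing rank(N^1) = 2, rank(N^2) = 1, rank(N^3) = 0; the number of blocks of size ≥ j is rank(N^{j−1}) − rank(N^j), giving [2, 1, 1]. So we have 1 block(s) of size 3, 1 block(s) of size 1 → block sizes [3, 1]

Assembling the blocks gives a Jordan form
J =
  [6, 1, 0, 0]
  [0, 6, 1, 0]
  [0, 0, 6, 0]
  [0, 0, 0, 6]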